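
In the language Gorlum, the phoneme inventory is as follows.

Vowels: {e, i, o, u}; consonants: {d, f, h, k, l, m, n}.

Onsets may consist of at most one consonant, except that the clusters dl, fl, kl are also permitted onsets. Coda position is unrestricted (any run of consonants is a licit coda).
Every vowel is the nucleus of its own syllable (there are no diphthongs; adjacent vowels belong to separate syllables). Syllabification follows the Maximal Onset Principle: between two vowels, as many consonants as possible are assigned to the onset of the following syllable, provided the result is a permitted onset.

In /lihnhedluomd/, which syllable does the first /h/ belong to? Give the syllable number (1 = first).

The vowels are i, e, u, o — 4 nuclei, so 4 syllables.
V1 /i/ – V2 /e/: /hnh/ — longest licit onset from the right is /h/, leaving /hn/ as coda.
V2 /e/ – V3 /u/: /dl/ is a licit onset in full, so it all attaches to the next syllable.
V3 /u/ – V4 /o/: hiatus — the boundary sits between the two vowels.
Result: lihn.he.dlu.omd.
The first /h/ is in the coda of syllable 1 (/lihn/).

1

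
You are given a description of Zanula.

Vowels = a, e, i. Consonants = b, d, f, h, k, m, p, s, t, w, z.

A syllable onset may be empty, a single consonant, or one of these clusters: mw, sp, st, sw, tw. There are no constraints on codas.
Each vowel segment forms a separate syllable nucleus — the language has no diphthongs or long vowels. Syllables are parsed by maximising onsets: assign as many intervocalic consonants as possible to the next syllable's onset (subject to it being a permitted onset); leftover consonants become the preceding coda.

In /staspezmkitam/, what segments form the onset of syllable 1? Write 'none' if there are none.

Vowels present: a, e, i, a; each is a nucleus, giving 4 syllables.
/a…e/ gap (V1→V2): cluster /sp/ — /sp/ is itself a permitted onset, so the whole cluster goes right; preceding coda = ∅.
/e…i/ gap (V2→V3): /zmk/ — longest licit onset from the right is /k/, leaving /zm/ as coda.
/i…a/ gap (V3→V4): /t/ is a single consonant, so it becomes the next onset.
Result: sta.spezm.ki.tam.
Syllable 1 is /sta/: onset /st/, nucleus /a/, coda ∅.

st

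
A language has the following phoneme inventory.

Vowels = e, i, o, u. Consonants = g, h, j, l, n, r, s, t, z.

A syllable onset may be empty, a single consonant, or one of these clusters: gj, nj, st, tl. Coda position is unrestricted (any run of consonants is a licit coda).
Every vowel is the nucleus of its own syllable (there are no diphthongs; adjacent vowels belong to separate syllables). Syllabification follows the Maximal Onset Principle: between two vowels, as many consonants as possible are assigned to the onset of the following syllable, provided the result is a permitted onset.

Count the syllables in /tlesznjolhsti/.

3

The vowels are e, o, i — 3 nuclei, so 3 syllables.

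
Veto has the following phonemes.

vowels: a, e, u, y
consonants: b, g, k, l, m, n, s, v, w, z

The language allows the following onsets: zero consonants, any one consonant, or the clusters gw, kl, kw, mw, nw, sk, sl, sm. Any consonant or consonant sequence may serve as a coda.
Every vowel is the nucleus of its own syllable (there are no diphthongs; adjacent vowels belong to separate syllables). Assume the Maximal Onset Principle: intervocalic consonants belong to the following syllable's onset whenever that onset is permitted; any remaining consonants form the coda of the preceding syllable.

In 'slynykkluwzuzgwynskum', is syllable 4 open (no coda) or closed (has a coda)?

closed

Nuclei (vowels): y, y, u, u, y, u → 6 syllables.
V1 /y/ – V2 /y/: /n/ → onset of the next syllable (single consonants are always licit onsets).
V2 /y/ – V3 /u/: /kkl/ splits as /k/ + /kl/ (/kl/ is the longest suffix that is a licit onset).
V3 /u/ – V4 /u/: /wz/; trying suffixes from longest down, /z/ is the first permitted one, so coda /w/ | onset /z/.
V4 /u/ – V5 /y/: /zgw/; trying suffixes from longest down, /gw/ is the first permitted one, so coda /z/ | onset /gw/.
V5 /y/ – V6 /u/: /nsk/; trying suffixes from longest down, /sk/ is the first permitted one, so coda /n/ | onset /sk/.
Syllabification: sly.nyk.kluw.zuz.gwyn.skum.
Syllable 4 is /zuz/ with coda /z/, so it is closed.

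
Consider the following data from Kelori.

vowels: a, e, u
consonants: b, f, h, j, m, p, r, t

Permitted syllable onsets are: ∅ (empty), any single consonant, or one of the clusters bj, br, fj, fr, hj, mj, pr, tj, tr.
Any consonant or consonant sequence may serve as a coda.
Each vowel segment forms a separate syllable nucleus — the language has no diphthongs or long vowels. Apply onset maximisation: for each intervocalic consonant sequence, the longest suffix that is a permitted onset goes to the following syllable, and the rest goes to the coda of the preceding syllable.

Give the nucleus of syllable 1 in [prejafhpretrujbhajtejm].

Vowels present: e, a, e, u, a, e; each is a nucleus, giving 6 syllables.
The first nucleus (vowel 1 from the left) is /e/.

e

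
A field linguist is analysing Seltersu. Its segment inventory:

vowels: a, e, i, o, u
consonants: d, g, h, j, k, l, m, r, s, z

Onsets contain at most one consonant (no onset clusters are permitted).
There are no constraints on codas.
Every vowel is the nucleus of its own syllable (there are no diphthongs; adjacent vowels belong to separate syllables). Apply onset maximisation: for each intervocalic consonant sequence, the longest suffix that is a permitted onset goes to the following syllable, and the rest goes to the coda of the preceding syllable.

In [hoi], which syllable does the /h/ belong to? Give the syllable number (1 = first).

1

Nuclei (vowels): o, i → 2 syllables.
V1 /o/ – V2 /i/: no consonants, so the boundary falls immediately after /o/.
Putting it together: ho.i.
The /h/ is in the onset of syllable 1 (/ho/).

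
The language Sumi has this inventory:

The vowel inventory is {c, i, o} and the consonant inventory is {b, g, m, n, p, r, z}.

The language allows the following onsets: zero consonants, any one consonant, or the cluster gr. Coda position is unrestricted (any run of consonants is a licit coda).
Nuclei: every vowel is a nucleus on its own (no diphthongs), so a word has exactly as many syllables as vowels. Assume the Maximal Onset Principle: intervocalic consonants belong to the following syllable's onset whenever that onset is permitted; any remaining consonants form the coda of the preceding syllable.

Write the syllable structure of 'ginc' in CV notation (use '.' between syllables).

Nuclei (vowels): i, c → 2 syllables.
σ1/σ2 boundary: just /n/ — single C goes to the following onset.
Putting it together: gi.nc.
Mapping each syllable to C/V: /gi/ → CV, /nc/ → CV.

CV.CV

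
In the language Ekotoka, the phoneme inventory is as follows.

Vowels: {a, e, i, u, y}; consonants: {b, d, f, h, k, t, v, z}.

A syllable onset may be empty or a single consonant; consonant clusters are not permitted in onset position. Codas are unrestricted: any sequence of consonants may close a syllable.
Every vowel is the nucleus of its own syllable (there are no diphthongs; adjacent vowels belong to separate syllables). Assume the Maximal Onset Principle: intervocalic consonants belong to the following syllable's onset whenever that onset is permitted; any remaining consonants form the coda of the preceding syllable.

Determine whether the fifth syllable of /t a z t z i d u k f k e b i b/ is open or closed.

The vowels are a, i, u, e, i — 5 nuclei, so 5 syllables.
/a…i/ gap (V1→V2): cluster /ztz/ — the longest permitted-onset suffix is /z/; onset = /z/, preceding coda = /zt/.
/i…u/ gap (V2→V3): just /d/ — single C goes to the following onset.
/u…e/ gap (V3→V4): /kfk/ — longest licit onset from the right is /k/, leaving /kf/ as coda.
/e…i/ gap (V4→V5): /b/ → onset of the next syllable (single consonants are always licit onsets).
Result: tazt.zi.dukf.ke.bib.
Syllable 5 is /bib/ with coda /b/, so it is closed.

closed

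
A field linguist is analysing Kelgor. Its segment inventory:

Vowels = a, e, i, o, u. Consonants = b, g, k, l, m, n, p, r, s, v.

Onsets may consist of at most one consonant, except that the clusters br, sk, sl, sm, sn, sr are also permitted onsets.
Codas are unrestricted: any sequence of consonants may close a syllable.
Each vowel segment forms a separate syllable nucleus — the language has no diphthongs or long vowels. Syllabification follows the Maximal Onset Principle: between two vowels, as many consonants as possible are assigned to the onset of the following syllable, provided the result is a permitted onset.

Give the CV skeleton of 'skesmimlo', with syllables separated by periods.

Nuclei (vowels): e, i, o → 3 syllables.
σ1/σ2 boundary: /sm/ — entire cluster is a permitted onset → onset /sm/, coda ∅.
σ2/σ3 boundary: /ml/ — longest licit onset from the right is /l/, leaving /m/ as coda.
Putting it together: ske.smim.lo.
Mapping each syllable to C/V: /ske/ → CCV, /smim/ → CCVC, /lo/ → CV.

CCV.CCVC.CV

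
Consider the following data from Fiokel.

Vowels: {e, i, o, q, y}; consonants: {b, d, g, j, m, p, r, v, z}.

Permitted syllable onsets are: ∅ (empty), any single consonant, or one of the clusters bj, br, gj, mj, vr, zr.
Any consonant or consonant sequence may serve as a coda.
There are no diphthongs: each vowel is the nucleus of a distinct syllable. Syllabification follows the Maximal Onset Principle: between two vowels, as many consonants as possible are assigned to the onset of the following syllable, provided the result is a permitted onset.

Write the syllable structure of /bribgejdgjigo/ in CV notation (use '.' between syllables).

The vowels are i, e, i, o — 4 nuclei, so 4 syllables.
/i…e/ gap (V1→V2): /bg/ splits as /b/ + /g/ (/g/ is the longest suffix that is a licit onset).
/e…i/ gap (V2→V3): cluster /jdgj/ — the longest permitted-onset suffix is /gj/; onset = /gj/, preceding coda = /jd/.
/i…o/ gap (V3→V4): just /g/ — single C goes to the following onset.
So the parse is brib.gejd.gji.go.
Mapping each syllable to C/V: /brib/ → CCVC, /gejd/ → CVCC, /gji/ → CCV, /go/ → CV.

CCVC.CVCC.CCV.CV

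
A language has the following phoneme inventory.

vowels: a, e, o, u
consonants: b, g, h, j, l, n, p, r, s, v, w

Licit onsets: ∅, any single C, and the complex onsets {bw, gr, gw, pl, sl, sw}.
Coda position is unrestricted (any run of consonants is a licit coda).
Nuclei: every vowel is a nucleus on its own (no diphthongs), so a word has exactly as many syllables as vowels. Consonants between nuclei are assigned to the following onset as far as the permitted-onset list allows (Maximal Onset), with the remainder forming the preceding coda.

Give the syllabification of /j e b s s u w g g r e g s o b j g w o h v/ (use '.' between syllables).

The vowels are e, u, e, o, o — 5 nuclei, so 5 syllables.
Between /e/ (V1) and /u/ (V2): cluster /bss/ — the longest permitted-onset suffix is /s/; onset = /s/, preceding coda = /bs/.
Between /u/ (V2) and /e/ (V3): /wggr/ — longest licit onset from the right is /gr/, leaving /wg/ as coda.
Between /e/ (V3) and /o/ (V4): cluster /gs/ — the longest permitted-onset suffix is /s/; onset = /s/, preceding coda = /g/.
Between /o/ (V4) and /o/ (V5): /bjgw/; trying suffixes from longest down, /gw/ is the first permitted one, so coda /bj/ | onset /gw/.

jebs.suwg.greg.sobj.gwohv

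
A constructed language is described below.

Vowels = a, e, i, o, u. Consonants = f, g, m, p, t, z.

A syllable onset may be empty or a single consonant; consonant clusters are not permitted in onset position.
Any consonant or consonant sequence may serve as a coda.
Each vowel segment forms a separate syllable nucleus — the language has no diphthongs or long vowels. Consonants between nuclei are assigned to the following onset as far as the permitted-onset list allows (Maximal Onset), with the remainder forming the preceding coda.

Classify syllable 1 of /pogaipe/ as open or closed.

Vowels present: o, a, i, e; each is a nucleus, giving 4 syllables.
V1 /o/ – V2 /a/: /g/ is a single consonant, so it becomes the next onset.
V2 /a/ – V3 /i/: hiatus — the boundary sits between the two vowels.
V3 /i/ – V4 /e/: /p/ is a single consonant, so it becomes the next onset.
Putting it together: po.ga.i.pe.
Syllable 1 is /po/; it ends in its nucleus with no coda, so it is open.

open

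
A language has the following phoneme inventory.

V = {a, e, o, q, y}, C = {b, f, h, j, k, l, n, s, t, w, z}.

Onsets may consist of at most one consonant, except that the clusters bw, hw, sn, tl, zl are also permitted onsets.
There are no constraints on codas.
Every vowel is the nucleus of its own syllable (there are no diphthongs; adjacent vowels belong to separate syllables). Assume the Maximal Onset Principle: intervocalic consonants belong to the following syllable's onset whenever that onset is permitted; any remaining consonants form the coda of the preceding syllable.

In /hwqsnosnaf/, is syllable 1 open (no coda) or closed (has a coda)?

open

Nuclei (vowels): q, o, a → 3 syllables.
σ1/σ2 boundary: /sn/ — entire cluster is a permitted onset → onset /sn/, coda ∅.
σ2/σ3 boundary: cluster /sn/ — /sn/ is itself a permitted onset, so the whole cluster goes right; preceding coda = ∅.
Putting it together: hwq.sno.snaf.
Syllable 1 is /hwq/; it ends in its nucleus with no coda, so it is open.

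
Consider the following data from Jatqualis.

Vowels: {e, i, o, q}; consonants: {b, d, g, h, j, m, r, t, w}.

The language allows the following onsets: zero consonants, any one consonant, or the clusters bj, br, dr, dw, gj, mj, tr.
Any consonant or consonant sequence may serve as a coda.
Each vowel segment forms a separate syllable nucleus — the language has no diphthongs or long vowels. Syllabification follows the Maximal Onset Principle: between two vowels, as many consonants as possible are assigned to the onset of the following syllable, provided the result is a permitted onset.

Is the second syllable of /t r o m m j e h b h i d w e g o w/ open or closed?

closed

The vowels are o, e, i, e, o — 5 nuclei, so 5 syllables.
V1 /o/ – V2 /e/: cluster /mmj/ — the longest permitted-onset suffix is /mj/; onset = /mj/, preceding coda = /m/.
V2 /e/ – V3 /i/: /hbh/; trying suffixes from longest down, /h/ is the first permitted one, so coda /hb/ | onset /h/.
V3 /i/ – V4 /e/: /dw/ — entire cluster is a permitted onset → onset /dw/, coda ∅.
V4 /e/ – V5 /o/: /g/ → onset of the next syllable (single consonants are always licit onsets).
Putting it together: trom.mjehb.hi.dwe.gow.
Syllable 2 is /mjehb/ with coda /hb/, so it is closed.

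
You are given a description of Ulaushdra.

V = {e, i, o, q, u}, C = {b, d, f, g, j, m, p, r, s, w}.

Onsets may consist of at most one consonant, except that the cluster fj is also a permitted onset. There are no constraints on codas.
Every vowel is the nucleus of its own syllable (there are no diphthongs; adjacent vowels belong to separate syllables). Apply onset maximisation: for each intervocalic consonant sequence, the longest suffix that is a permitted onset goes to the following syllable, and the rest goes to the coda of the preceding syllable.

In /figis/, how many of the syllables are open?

Vowels present: i, i; each is a nucleus, giving 2 syllables.
Between /i/ (V1) and /i/ (V2): /g/ → onset of the next syllable (single consonants are always licit onsets).
So the parse is fi.gis.
Classifying each syllable: /fi/ (open), /gis/ (closed).
Open syllables: 1.

1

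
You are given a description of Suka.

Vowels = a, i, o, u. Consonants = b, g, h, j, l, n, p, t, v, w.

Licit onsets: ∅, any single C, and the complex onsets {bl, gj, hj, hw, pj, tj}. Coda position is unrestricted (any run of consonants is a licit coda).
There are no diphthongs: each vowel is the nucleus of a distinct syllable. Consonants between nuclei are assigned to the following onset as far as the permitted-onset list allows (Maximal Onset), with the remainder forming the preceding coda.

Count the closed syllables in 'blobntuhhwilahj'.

The vowels are o, u, i, a — 4 nuclei, so 4 syllables.
σ1/σ2 boundary: /bnt/ splits as /bn/ + /t/ (/t/ is the longest suffix that is a licit onset).
σ2/σ3 boundary: /hhw/ splits as /h/ + /hw/ (/hw/ is the longest suffix that is a licit onset).
σ3/σ4 boundary: /l/ is a single consonant, so it becomes the next onset.
Result: blobn.tuh.hwi.lahj.
Classifying each syllable: /blobn/ (closed), /tuh/ (closed), /hwi/ (open), /lahj/ (closed).
Closed syllables: 3.

3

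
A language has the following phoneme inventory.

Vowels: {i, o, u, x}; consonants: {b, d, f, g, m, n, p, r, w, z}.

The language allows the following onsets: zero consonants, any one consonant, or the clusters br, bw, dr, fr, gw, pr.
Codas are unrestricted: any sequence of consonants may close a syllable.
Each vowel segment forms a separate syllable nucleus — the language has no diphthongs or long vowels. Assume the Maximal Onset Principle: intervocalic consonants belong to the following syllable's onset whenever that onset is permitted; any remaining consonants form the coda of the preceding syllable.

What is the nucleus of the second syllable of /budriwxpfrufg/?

i

The vowels are u, i, x, u — 4 nuclei, so 4 syllables.
The second nucleus (vowel 2 from the left) is /i/.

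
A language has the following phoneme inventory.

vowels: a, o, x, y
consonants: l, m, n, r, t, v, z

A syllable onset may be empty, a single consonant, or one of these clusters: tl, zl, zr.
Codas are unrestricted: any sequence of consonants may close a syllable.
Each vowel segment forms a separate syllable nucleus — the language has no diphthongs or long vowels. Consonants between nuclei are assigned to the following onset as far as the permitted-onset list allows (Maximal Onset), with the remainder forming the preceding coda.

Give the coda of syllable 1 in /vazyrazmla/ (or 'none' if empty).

The vowels are a, y, a, a — 4 nuclei, so 4 syllables.
V1 /a/ – V2 /y/: /z/ is a single consonant, so it becomes the next onset.
V2 /y/ – V3 /a/: /r/ is a single consonant, so it becomes the next onset.
V3 /a/ – V4 /a/: /zml/; trying suffixes from longest down, /l/ is the first permitted one, so coda /zm/ | onset /l/.
Putting it together: va.zy.razm.la.
Syllable 1 is /va/: onset /v/, nucleus /a/, coda ∅.

none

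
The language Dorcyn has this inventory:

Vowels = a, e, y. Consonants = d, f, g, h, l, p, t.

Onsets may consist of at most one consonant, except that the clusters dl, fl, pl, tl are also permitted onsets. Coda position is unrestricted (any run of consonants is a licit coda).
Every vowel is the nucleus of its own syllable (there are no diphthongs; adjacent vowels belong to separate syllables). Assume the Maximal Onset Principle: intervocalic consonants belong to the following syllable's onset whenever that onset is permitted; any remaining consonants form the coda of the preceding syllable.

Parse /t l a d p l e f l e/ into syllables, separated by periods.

tlad.ple.fle

Nuclei (vowels): a, e, e → 3 syllables.
σ1/σ2 boundary: cluster /dpl/ — the longest permitted-onset suffix is /pl/; onset = /pl/, preceding coda = /d/.
σ2/σ3 boundary: cluster /fl/ — /fl/ is itself a permitted onset, so the whole cluster goes right; preceding coda = ∅.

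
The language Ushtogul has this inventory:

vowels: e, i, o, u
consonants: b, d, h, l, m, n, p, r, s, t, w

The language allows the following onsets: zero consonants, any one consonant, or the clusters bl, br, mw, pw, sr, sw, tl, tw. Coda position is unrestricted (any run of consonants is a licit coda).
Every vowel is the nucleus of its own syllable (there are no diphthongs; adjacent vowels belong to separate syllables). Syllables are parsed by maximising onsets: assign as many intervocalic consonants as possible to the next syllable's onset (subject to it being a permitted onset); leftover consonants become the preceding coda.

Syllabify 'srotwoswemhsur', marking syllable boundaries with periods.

Vowels present: o, o, e, u; each is a nucleus, giving 4 syllables.
/o…o/ gap (V1→V2): /tw/ is a licit onset in full, so it all attaches to the next syllable.
/o…e/ gap (V2→V3): /sw/ — entire cluster is a permitted onset → onset /sw/, coda ∅.
/e…u/ gap (V3→V4): /mhs/ splits as /mh/ + /s/ (/s/ is the longest suffix that is a licit onset).

sro.two.swemh.sur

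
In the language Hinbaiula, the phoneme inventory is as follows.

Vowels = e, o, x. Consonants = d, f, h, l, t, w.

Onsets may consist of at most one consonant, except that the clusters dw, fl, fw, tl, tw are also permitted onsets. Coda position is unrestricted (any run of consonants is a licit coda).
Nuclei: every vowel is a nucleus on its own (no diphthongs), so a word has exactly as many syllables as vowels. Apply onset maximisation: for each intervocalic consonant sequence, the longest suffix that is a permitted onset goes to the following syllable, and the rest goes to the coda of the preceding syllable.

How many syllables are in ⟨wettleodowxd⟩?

5

The vowels are e, e, o, o, x — 5 nuclei, so 5 syllables.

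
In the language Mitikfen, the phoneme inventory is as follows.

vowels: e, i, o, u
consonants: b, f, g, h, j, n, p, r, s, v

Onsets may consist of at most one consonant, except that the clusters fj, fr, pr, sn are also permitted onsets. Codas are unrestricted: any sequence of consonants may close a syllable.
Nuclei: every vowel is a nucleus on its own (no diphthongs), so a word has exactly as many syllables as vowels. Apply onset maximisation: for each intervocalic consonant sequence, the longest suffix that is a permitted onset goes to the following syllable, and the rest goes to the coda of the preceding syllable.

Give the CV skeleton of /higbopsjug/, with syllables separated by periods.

Vowels present: i, o, u; each is a nucleus, giving 3 syllables.
σ1/σ2 boundary: /gb/; trying suffixes from longest down, /b/ is the first permitted one, so coda /g/ | onset /b/.
σ2/σ3 boundary: /psj/ splits as /ps/ + /j/ (/j/ is the longest suffix that is a licit onset).
So the parse is hig.bops.jug.
Mapping each syllable to C/V: /hig/ → CVC, /bops/ → CVCC, /jug/ → CVC.

CVC.CVCC.CVC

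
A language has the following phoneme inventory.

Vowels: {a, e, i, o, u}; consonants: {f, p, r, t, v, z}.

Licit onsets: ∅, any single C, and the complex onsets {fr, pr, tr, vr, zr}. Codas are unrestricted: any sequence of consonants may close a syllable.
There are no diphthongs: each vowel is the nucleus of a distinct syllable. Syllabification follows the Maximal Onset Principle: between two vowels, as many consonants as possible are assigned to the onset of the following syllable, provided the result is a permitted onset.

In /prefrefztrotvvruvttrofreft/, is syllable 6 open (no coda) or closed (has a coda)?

The vowels are e, e, o, u, o, e — 6 nuclei, so 6 syllables.
Between /e/ (V1) and /e/ (V2): cluster /fr/ — /fr/ is itself a permitted onset, so the whole cluster goes right; preceding coda = ∅.
Between /e/ (V2) and /o/ (V3): /fztr/; trying suffixes from longest down, /tr/ is the first permitted one, so coda /fz/ | onset /tr/.
Between /o/ (V3) and /u/ (V4): /tvvr/ — longest licit onset from the right is /vr/, leaving /tv/ as coda.
Between /u/ (V4) and /o/ (V5): /vttr/ — longest licit onset from the right is /tr/, leaving /vt/ as coda.
Between /o/ (V5) and /e/ (V6): /fr/ is a licit onset in full, so it all attaches to the next syllable.
Syllabification: pre.frefz.trotv.vruvt.tro.freft.
Syllable 6 is /freft/ with coda /ft/, so it is closed.

closed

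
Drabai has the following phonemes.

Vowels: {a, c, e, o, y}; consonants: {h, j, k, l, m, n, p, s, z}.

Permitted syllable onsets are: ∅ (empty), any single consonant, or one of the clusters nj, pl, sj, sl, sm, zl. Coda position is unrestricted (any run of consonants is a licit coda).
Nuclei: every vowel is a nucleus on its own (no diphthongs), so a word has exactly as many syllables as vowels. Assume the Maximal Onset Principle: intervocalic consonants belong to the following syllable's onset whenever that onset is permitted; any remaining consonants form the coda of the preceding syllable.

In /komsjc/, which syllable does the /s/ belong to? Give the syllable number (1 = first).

Nuclei (vowels): o, c → 2 syllables.
Between /o/ (V1) and /c/ (V2): /msj/; trying suffixes from longest down, /sj/ is the first permitted one, so coda /m/ | onset /sj/.
Syllabification: kom.sjc.
The /s/ is in the onset of syllable 2 (/sjc/).

2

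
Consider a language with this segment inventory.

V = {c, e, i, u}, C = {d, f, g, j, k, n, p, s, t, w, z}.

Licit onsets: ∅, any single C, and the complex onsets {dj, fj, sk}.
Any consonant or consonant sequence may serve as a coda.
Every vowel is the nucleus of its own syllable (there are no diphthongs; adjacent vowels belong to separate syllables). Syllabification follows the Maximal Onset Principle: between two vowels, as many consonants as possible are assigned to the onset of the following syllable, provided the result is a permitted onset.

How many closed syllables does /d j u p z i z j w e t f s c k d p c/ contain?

Nuclei (vowels): u, i, e, c, c → 5 syllables.
σ1/σ2 boundary: /pz/; trying suffixes from longest down, /z/ is the first permitted one, so coda /p/ | onset /z/.
σ2/σ3 boundary: /zjw/ — longest licit onset from the right is /w/, leaving /zj/ as coda.
σ3/σ4 boundary: /tfs/; trying suffixes from longest down, /s/ is the first permitted one, so coda /tf/ | onset /s/.
σ4/σ5 boundary: /kdp/ splits as /kd/ + /p/ (/p/ is the longest suffix that is a licit onset).
Result: djup.zizj.wetf.sckd.pc.
Classifying each syllable: /djup/ (closed), /zizj/ (closed), /wetf/ (closed), /sckd/ (closed), /pc/ (open).
Closed syllables: 4.

4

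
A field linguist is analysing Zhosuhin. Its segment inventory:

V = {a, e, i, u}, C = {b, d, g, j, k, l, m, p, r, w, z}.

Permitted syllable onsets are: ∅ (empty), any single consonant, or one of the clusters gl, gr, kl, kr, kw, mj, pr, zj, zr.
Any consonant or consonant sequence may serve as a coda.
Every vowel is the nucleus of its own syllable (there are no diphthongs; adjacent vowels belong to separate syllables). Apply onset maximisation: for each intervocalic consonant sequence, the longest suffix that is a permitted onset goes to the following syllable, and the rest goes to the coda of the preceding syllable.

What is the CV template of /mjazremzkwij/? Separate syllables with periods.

CCV.CCVCC.CCVC

The vowels are a, e, i — 3 nuclei, so 3 syllables.
/a…e/ gap (V1→V2): /zr/ — entire cluster is a permitted onset → onset /zr/, coda ∅.
/e…i/ gap (V2→V3): /mzkw/ — longest licit onset from the right is /kw/, leaving /mz/ as coda.
Syllabification: mja.zremz.kwij.
Mapping each syllable to C/V: /mja/ → CCV, /zremz/ → CCVCC, /kwij/ → CCVC.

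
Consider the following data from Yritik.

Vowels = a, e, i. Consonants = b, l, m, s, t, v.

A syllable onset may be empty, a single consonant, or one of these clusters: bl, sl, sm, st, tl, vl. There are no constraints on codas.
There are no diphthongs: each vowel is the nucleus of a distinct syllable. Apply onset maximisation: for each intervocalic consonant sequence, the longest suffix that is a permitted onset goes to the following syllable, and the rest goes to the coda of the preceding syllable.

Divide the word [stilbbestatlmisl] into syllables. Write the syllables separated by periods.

stilb.be.statl.misl

Nuclei (vowels): i, e, a, i → 4 syllables.
V1 /i/ – V2 /e/: /lbb/ splits as /lb/ + /b/ (/b/ is the longest suffix that is a licit onset).
V2 /e/ – V3 /a/: cluster /st/ — /st/ is itself a permitted onset, so the whole cluster goes right; preceding coda = ∅.
V3 /a/ – V4 /i/: /tlm/; trying suffixes from longest down, /m/ is the first permitted one, so coda /tl/ | onset /m/.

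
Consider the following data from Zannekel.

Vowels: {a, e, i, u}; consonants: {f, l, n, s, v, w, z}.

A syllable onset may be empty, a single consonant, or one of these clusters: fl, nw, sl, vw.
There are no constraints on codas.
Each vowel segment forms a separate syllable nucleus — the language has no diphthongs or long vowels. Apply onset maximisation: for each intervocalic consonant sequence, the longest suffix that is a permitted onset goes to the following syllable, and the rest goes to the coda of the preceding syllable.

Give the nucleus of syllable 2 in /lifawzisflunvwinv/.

a

Nuclei (vowels): i, a, i, u, i → 5 syllables.
The second nucleus (vowel 2 from the left) is /a/.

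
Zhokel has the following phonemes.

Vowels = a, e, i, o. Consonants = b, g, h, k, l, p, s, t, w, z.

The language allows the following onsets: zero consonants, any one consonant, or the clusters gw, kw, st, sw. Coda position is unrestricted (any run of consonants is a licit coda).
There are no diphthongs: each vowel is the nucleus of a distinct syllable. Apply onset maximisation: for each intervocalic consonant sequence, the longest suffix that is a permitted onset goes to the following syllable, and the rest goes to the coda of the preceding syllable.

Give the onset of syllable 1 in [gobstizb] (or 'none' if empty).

g

The vowels are o, i — 2 nuclei, so 2 syllables.
V1 /o/ – V2 /i/: /bst/ — longest licit onset from the right is /st/, leaving /b/ as coda.
Syllabification: gob.stizb.
Syllable 1 is /gob/: onset /g/, nucleus /o/, coda /b/.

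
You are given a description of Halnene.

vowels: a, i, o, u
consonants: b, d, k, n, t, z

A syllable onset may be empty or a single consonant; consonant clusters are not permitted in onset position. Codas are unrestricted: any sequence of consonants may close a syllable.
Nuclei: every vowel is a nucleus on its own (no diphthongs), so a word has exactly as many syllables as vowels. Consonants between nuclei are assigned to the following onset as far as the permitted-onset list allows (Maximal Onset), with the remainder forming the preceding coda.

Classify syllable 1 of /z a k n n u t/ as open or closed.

closed

The vowels are a, u — 2 nuclei, so 2 syllables.
V1 /a/ – V2 /u/: /knn/ splits as /kn/ + /n/ (/n/ is the longest suffix that is a licit onset).
Result: zakn.nut.
Syllable 1 is /zakn/ with coda /kn/, so it is closed.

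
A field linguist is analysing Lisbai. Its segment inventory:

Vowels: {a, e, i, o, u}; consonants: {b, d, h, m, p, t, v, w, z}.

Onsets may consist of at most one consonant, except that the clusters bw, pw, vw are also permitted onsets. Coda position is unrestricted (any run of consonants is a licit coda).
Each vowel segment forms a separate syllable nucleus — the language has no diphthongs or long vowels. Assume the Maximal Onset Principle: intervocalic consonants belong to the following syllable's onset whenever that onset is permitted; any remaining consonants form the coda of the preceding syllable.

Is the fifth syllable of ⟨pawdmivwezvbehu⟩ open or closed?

open

Nuclei (vowels): a, i, e, e, u → 5 syllables.
Between /a/ (V1) and /i/ (V2): /wdm/ — longest licit onset from the right is /m/, leaving /wd/ as coda.
Between /i/ (V2) and /e/ (V3): /vw/ — entire cluster is a permitted onset → onset /vw/, coda ∅.
Between /e/ (V3) and /e/ (V4): cluster /zvb/ — the longest permitted-onset suffix is /b/; onset = /b/, preceding coda = /zv/.
Between /e/ (V4) and /u/ (V5): /h/ is a single consonant, so it becomes the next onset.
So the parse is pawd.mi.vwezv.be.hu.
Syllable 5 is /hu/; it ends in its nucleus with no coda, so it is open.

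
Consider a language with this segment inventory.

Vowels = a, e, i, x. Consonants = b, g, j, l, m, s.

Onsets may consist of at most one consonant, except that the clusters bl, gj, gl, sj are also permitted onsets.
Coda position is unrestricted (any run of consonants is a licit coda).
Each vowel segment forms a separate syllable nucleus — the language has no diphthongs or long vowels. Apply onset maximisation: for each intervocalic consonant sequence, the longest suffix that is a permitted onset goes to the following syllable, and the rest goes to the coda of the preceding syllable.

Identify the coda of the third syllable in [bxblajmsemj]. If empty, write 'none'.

mj

Vowels present: x, a, e; each is a nucleus, giving 3 syllables.
/x…a/ gap (V1→V2): /bl/ is a licit onset in full, so it all attaches to the next syllable.
/a…e/ gap (V2→V3): /jms/ — longest licit onset from the right is /s/, leaving /jm/ as coda.
Syllabification: bx.blajm.semj.
Syllable 3 is /semj/: onset /s/, nucleus /e/, coda /mj/.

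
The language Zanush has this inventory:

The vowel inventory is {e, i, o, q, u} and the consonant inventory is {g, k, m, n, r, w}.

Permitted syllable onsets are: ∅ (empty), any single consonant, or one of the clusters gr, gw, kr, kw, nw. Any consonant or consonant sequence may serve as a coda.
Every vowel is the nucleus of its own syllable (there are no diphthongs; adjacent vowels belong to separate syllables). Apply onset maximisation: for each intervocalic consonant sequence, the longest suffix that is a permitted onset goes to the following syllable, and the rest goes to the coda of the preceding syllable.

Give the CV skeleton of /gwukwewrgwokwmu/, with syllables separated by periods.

CCV.CCVCC.CCVCC.CV

Nuclei (vowels): u, e, o, u → 4 syllables.
V1 /u/ – V2 /e/: /kw/ — entire cluster is a permitted onset → onset /kw/, coda ∅.
V2 /e/ – V3 /o/: /wrgw/ splits as /wr/ + /gw/ (/gw/ is the longest suffix that is a licit onset).
V3 /o/ – V4 /u/: /kwm/; trying suffixes from longest down, /m/ is the first permitted one, so coda /kw/ | onset /m/.
Syllabification: gwu.kwewr.gwokw.mu.
Mapping each syllable to C/V: /gwu/ → CCV, /kwewr/ → CCVCC, /gwokw/ → CCVCC, /mu/ → CV.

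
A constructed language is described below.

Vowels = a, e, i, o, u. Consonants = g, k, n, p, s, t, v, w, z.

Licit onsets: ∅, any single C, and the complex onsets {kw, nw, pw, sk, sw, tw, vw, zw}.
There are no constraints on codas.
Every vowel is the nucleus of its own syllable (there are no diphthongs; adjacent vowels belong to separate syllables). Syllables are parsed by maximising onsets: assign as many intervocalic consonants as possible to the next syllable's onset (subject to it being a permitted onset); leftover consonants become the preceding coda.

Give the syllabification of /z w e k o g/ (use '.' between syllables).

The vowels are e, o — 2 nuclei, so 2 syllables.
/e…o/ gap (V1→V2): just /k/ — single C goes to the following onset.

zwe.kog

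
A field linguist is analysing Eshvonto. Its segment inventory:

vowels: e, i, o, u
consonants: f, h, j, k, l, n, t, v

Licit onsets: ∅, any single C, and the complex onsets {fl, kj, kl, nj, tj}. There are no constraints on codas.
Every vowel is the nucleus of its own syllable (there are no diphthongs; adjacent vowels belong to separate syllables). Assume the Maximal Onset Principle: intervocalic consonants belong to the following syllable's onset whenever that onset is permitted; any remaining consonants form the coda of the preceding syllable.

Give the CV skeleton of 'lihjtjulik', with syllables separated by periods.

The vowels are i, u, i — 3 nuclei, so 3 syllables.
/i…u/ gap (V1→V2): /hjtj/ — longest licit onset from the right is /tj/, leaving /hj/ as coda.
/u…i/ gap (V2→V3): /l/ is a single consonant, so it becomes the next onset.
Syllabification: lihj.tju.lik.
Mapping each syllable to C/V: /lihj/ → CVCC, /tju/ → CCV, /lik/ → CVC.

CVCC.CCV.CVC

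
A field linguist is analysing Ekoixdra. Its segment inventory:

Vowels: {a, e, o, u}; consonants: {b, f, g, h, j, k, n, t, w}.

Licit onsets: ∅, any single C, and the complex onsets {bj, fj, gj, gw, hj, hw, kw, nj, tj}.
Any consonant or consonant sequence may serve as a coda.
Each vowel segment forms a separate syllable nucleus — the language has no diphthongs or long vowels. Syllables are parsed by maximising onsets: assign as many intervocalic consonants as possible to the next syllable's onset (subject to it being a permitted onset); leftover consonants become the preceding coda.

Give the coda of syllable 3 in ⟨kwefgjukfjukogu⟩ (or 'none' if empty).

Vowels present: e, u, u, o, u; each is a nucleus, giving 5 syllables.
Between /e/ (V1) and /u/ (V2): /fgj/; trying suffixes from longest down, /gj/ is the first permitted one, so coda /f/ | onset /gj/.
Between /u/ (V2) and /u/ (V3): cluster /kfj/ — the longest permitted-onset suffix is /fj/; onset = /fj/, preceding coda = /k/.
Between /u/ (V3) and /o/ (V4): /k/ → onset of the next syllable (single consonants are always licit onsets).
Between /o/ (V4) and /u/ (V5): /g/ → onset of the next syllable (single consonants are always licit onsets).
Result: kwef.gjuk.fju.ko.gu.
Syllable 3 is /fju/: onset /fj/, nucleus /u/, coda ∅.

none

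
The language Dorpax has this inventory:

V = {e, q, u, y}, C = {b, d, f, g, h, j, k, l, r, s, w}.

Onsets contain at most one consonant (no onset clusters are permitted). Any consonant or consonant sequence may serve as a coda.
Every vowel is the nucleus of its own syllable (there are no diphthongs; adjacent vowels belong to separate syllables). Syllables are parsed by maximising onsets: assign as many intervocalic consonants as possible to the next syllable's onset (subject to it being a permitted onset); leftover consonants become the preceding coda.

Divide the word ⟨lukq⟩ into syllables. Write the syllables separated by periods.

Vowels present: u, q; each is a nucleus, giving 2 syllables.
Between /u/ (V1) and /q/ (V2): just /k/ — single C goes to the following onset.

lu.kq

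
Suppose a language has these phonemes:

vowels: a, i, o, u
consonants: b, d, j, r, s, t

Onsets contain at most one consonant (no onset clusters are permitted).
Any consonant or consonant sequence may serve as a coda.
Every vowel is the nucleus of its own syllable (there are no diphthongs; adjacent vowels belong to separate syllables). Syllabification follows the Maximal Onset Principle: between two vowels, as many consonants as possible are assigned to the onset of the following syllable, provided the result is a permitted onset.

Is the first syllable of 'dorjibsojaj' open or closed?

closed

The vowels are o, i, o, a — 4 nuclei, so 4 syllables.
σ1/σ2 boundary: /rj/ splits as /r/ + /j/ (/j/ is the longest suffix that is a licit onset).
σ2/σ3 boundary: /bs/ — longest licit onset from the right is /s/, leaving /b/ as coda.
σ3/σ4 boundary: just /j/ — single C goes to the following onset.
Putting it together: dor.jib.so.jaj.
Syllable 1 is /dor/ with coda /r/, so it is closed.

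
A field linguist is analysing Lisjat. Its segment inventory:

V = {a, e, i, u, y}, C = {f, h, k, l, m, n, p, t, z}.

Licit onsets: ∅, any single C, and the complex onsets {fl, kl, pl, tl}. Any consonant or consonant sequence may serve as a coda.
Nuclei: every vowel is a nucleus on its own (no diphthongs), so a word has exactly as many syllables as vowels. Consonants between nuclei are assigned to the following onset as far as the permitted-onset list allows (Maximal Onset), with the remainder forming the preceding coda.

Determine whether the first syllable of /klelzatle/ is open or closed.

closed

Nuclei (vowels): e, a, e → 3 syllables.
Between /e/ (V1) and /a/ (V2): /lz/ — longest licit onset from the right is /z/, leaving /l/ as coda.
Between /a/ (V2) and /e/ (V3): cluster /tl/ — /tl/ is itself a permitted onset, so the whole cluster goes right; preceding coda = ∅.
Putting it together: klel.za.tle.
Syllable 1 is /klel/ with coda /l/, so it is closed.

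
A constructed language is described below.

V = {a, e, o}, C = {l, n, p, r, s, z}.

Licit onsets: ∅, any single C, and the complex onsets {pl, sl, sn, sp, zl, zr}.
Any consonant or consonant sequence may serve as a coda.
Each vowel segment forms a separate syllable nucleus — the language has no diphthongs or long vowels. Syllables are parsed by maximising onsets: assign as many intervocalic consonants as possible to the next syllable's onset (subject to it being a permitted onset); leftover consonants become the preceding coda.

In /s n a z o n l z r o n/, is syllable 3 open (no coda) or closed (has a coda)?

closed

Nuclei (vowels): a, o, o → 3 syllables.
/a…o/ gap (V1→V2): /z/ is a single consonant, so it becomes the next onset.
/o…o/ gap (V2→V3): /nlzr/ splits as /nl/ + /zr/ (/zr/ is the longest suffix that is a licit onset).
So the parse is sna.zonl.zron.
Syllable 3 is /zron/ with coda /n/, so it is closed.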